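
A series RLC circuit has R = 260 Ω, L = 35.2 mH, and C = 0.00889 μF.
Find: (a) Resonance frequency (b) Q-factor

Step 1 — Resonance condition Im(Z)=0 gives ω₀ = 1/√(LC).
Step 2 — ω₀ = 1/√(0.0352·8.89e-09) = 5.653e+04 rad/s.
Step 3 — f₀ = ω₀/(2π) = 8997 Hz.
Step 4 — Series Q: Q = ω₀L/R = 5.653e+04·0.0352/260 = 7.653.

(a) f₀ = 8997 Hz  (b) Q = 7.653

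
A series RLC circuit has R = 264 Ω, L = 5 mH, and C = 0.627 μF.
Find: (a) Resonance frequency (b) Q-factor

Step 1 — Resonance condition Im(Z)=0 gives ω₀ = 1/√(LC).
Step 2 — ω₀ = 1/√(0.005·6.27e-07) = 1.786e+04 rad/s.
Step 3 — f₀ = ω₀/(2π) = 2843 Hz.
Step 4 — Series Q: Q = ω₀L/R = 1.786e+04·0.005/264 = 0.3383.

(a) f₀ = 2843 Hz  (b) Q = 0.3383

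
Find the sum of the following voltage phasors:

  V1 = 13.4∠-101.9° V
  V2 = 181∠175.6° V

Step 1 — Convert each phasor to rectangular form:
  V1 = 13.4·(cos(-101.9°) + j·sin(-101.9°)) = -2.763 - j13.11 V
  V2 = 181·(cos(175.6°) + j·sin(175.6°)) = -180.5 + j13.89 V
Step 2 — Sum components: V_total = -183.2 + j0.7741 V.
Step 3 — Convert to polar: |V_total| = 183.2 V, ∠V_total = 179.8°.

V_total = 183.2∠179.8° V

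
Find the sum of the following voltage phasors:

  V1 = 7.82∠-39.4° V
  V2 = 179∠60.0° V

Step 1 — Convert each phasor to rectangular form:
  V1 = 7.82·(cos(-39.4°) + j·sin(-39.4°)) = 6.043 - j4.964 V
  V2 = 179·(cos(60.0°) + j·sin(60.0°)) = 89.5 + j155 V
Step 2 — Sum components: V_total = 95.54 + j150.1 V.
Step 3 — Convert to polar: |V_total| = 177.9 V, ∠V_total = 57.5°.

V_total = 177.9∠57.5° V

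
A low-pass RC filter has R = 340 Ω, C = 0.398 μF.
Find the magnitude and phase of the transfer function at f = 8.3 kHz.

Step 1 — Angular frequency: ω = 2π·8300 = 5.215e+04 rad/s.
Step 2 — Transfer function: H(jω) = 1/(1 + jωRC).
Step 3 — Denominator: 1 + jωRC = 1 + j·5.215e+04·340·3.98e-07 = 1 + j7.057.
Step 4 — H = 0.01968 - j0.1389.
Step 5 — Magnitude: |H| = 0.1403 (-17.1 dB); phase: φ = -81.9°.

|H| = 0.1403 (-17.1 dB), φ = -81.9°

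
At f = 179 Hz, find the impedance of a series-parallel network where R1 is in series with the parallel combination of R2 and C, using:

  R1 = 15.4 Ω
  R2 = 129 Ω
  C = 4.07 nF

Step 1 — Angular frequency: ω = 2π·f = 2π·179 = 1125 rad/s.
Step 2 — Component impedances:
  R1: Z = R = 15.4 Ω
  R2: Z = R = 129 Ω
  C: Z = 1/(jωC) = -j/(ω·C) = 0 - j2.185e+05 Ω
Step 3 — Parallel branch: R2 || C = 1/(1/R2 + 1/C) = 129 - j0.07617 Ω.
Step 4 — Series with R1: Z_total = R1 + (R2 || C) = 144.4 - j0.07617 Ω = 144.4∠-0.0° Ω.

Z = 144.4 - j0.07617 Ω = 144.4∠-0.0° Ω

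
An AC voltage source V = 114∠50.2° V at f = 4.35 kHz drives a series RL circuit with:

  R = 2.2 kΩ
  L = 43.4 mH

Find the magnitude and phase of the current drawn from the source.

Step 1 — Angular frequency: ω = 2π·f = 2π·4350 = 2.733e+04 rad/s.
Step 2 — Component impedances:
  R: Z = R = 2200 Ω
  L: Z = jωL = j·2.733e+04·0.0434 = 0 + j1186 Ω
Step 3 — Series combination: Z_total = R + L = 2200 + j1186 Ω = 2499∠28.3° Ω.
Step 4 — Source phasor: V = 114∠50.2° V = 72.97 + j87.58 V.
Step 5 — Ohm's law: I = V / Z_total = (72.97 + j87.58) / (2200 + j1186) = 0.04233 + j0.01699 A.
Step 6 — Convert to polar: |I| = 0.04561 A, ∠I = 21.9°.

I = 0.04561∠21.9° A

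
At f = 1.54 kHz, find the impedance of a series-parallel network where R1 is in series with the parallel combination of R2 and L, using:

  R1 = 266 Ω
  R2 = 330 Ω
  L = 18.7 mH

Step 1 — Angular frequency: ω = 2π·f = 2π·1540 = 9676 rad/s.
Step 2 — Component impedances:
  R1: Z = R = 266 Ω
  R2: Z = R = 330 Ω
  L: Z = jωL = j·9676·0.0187 = 0 + j180.9 Ω
Step 3 — Parallel branch: R2 || L = 1/(1/R2 + 1/L) = 76.28 + j139.1 Ω.
Step 4 — Series with R1: Z_total = R1 + (R2 || L) = 342.3 + j139.1 Ω = 369.5∠22.1° Ω.

Z = 342.3 + j139.1 Ω = 369.5∠22.1° Ω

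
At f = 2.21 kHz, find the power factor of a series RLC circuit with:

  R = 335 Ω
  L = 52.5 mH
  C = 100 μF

Step 1 — Angular frequency: ω = 2π·f = 2π·2210 = 1.389e+04 rad/s.
Step 2 — Component impedances:
  R: Z = R = 335 Ω
  L: Z = jωL = j·1.389e+04·0.0525 = 0 + j729 Ω
  C: Z = 1/(jωC) = -j/(ω·C) = 0 - j0.7202 Ω
Step 3 — Series combination: Z_total = R + L + C = 335 + j728.3 Ω = 801.6∠65.3° Ω.
Step 4 — Power factor: PF = cos(φ) = Re(Z)/|Z| = 335/801.6 = 0.4179.
Step 5 — Type: Im(Z) = 728.3 ⇒ lagging (phase φ = 65.3°).

PF = 0.4179 (lagging, φ = 65.3°)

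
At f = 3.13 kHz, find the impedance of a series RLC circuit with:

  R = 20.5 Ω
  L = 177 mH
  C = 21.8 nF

Step 1 — Angular frequency: ω = 2π·f = 2π·3130 = 1.967e+04 rad/s.
Step 2 — Component impedances:
  R: Z = R = 20.5 Ω
  L: Z = jωL = j·1.967e+04·0.177 = 0 + j3481 Ω
  C: Z = 1/(jωC) = -j/(ω·C) = 0 - j2332 Ω
Step 3 — Series combination: Z_total = R + L + C = 20.5 + j1148 Ω = 1149∠89.0° Ω.

Z = 20.5 + j1148 Ω = 1149∠89.0° Ω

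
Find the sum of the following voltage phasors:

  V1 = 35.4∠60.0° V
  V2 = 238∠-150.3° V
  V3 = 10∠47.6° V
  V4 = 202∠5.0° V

Step 1 — Convert each phasor to rectangular form:
  V1 = 35.4·(cos(60.0°) + j·sin(60.0°)) = 17.7 + j30.66 V
  V2 = 238·(cos(-150.3°) + j·sin(-150.3°)) = -206.7 - j117.9 V
  V3 = 10·(cos(47.6°) + j·sin(47.6°)) = 6.743 + j7.385 V
  V4 = 202·(cos(5.0°) + j·sin(5.0°)) = 201.2 + j17.61 V
Step 2 — Sum components: V_total = 18.94 - j62.27 V.
Step 3 — Convert to polar: |V_total| = 65.09 V, ∠V_total = -73.1°.

V_total = 65.09∠-73.1° V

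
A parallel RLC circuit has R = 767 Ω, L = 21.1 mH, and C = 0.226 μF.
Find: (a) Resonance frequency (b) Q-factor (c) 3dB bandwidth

Step 1 — Resonance: ω₀ = 1/√(LC) = 1/√(0.0211·2.26e-07) = 1.448e+04 rad/s.
Step 2 — f₀ = ω₀/(2π) = 2305 Hz.
Step 3 — Parallel Q: Q = R/(ω₀L) = 767/(1.448e+04·0.0211) = 2.51.
Step 4 — Bandwidth: Δω = ω₀/Q = 5769 rad/s; BW = Δω/(2π) = 918.2 Hz.

(a) f₀ = 2305 Hz  (b) Q = 2.51  (c) BW = 918.2 Hz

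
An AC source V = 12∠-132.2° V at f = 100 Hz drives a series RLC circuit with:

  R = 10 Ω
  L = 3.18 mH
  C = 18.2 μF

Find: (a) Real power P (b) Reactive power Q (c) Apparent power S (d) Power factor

Step 1 — Angular frequency: ω = 2π·f = 2π·100 = 628.3 rad/s.
Step 2 — Component impedances:
  R: Z = R = 10 Ω
  L: Z = jωL = j·628.3·0.00318 = 0 + j1.998 Ω
  C: Z = 1/(jωC) = -j/(ω·C) = 0 - j87.45 Ω
Step 3 — Series combination: Z_total = R + L + C = 10 - j85.45 Ω = 86.03∠-83.3° Ω.
Step 4 — Source phasor: V = 12∠-132.2° V = -8.061 - j8.89 V.
Step 5 — Current: I = V / Z = 0.09174 - j0.1051 A = 0.1395∠-48.9° A.
Step 6 — Complex power: S = V·I* = 0.1946 - j1.662 VA.
Step 7 — Real power: P = Re(S) = 0.1946 W.
Step 8 — Reactive power: Q = Im(S) = -1.662 VAR.
Step 9 — Apparent power: |S| = 1.674 VA.
Step 10 — Power factor: PF = P/|S| = 0.1162 (leading).

(a) P = 0.1946 W  (b) Q = -1.662 VAR  (c) S = 1.674 VA  (d) PF = 0.1162 (leading)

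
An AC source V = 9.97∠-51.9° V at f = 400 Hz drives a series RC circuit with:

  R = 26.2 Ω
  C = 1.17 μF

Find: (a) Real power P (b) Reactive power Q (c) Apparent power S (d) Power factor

Step 1 — Angular frequency: ω = 2π·f = 2π·400 = 2513 rad/s.
Step 2 — Component impedances:
  R: Z = R = 26.2 Ω
  C: Z = 1/(jωC) = -j/(ω·C) = 0 - j340.1 Ω
Step 3 — Series combination: Z_total = R + C = 26.2 - j340.1 Ω = 341.1∠-85.6° Ω.
Step 4 — Source phasor: V = 9.97∠-51.9° V = 6.152 - j7.846 V.
Step 5 — Current: I = V / Z = 0.02432 + j0.01622 A = 0.02923∠33.7° A.
Step 6 — Complex power: S = V·I* = 0.02239 - j0.2906 VA.
Step 7 — Real power: P = Re(S) = 0.02239 W.
Step 8 — Reactive power: Q = Im(S) = -0.2906 VAR.
Step 9 — Apparent power: |S| = 0.2914 VA.
Step 10 — Power factor: PF = P/|S| = 0.07681 (leading).

(a) P = 0.02239 W  (b) Q = -0.2906 VAR  (c) S = 0.2914 VA  (d) PF = 0.07681 (leading)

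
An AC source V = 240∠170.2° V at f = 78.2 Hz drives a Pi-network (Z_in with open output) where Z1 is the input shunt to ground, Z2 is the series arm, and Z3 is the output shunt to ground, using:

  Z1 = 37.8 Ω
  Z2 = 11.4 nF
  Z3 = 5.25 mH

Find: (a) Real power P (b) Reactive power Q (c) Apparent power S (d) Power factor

Step 1 — Angular frequency: ω = 2π·f = 2π·78.2 = 491.3 rad/s.
Step 2 — Component impedances:
  Z1: Z = R = 37.8 Ω
  Z2: Z = 1/(jωC) = -j/(ω·C) = 0 - j1.785e+05 Ω
  Z3: Z = jωL = j·491.3·0.00525 = 0 + j2.58 Ω
Step 3 — With open output, the series arm Z2 and the output shunt Z3 appear in series to ground: Z2 + Z3 = 0 - j1.785e+05 Ω.
Step 4 — Parallel with input shunt Z1: Z_in = Z1 || (Z2 + Z3) = 37.8 - j0.008004 Ω = 37.8∠-0.0° Ω.
Step 5 — Source phasor: V = 240∠170.2° V = -236.5 + j40.85 V.
Step 6 — Current: I = V / Z = -6.257 + j1.079 A = 6.349∠170.2° A.
Step 7 — Complex power: S = V·I* = 1524 - j0.3226 VA.
Step 8 — Real power: P = Re(S) = 1524 W.
Step 9 — Reactive power: Q = Im(S) = -0.3226 VAR.
Step 10 — Apparent power: |S| = 1524 VA.
Step 11 — Power factor: PF = P/|S| = 1 (leading).

(a) P = 1524 W  (b) Q = -0.3226 VAR  (c) S = 1524 VA  (d) PF = 1 (leading)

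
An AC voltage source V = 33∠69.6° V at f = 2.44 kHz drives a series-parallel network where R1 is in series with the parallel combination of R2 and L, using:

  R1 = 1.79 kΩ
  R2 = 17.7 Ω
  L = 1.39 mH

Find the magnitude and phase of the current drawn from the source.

Step 1 — Angular frequency: ω = 2π·f = 2π·2440 = 1.533e+04 rad/s.
Step 2 — Component impedances:
  R1: Z = R = 1790 Ω
  R2: Z = R = 17.7 Ω
  L: Z = jωL = j·1.533e+04·0.00139 = 0 + j21.31 Ω
Step 3 — Parallel branch: R2 || L = 1/(1/R2 + 1/L) = 10.47 + j8.7 Ω.
Step 4 — Series with R1: Z_total = R1 + (R2 || L) = 1800 + j8.7 Ω = 1800∠0.3° Ω.
Step 5 — Source phasor: V = 33∠69.6° V = 11.5 + j30.93 V.
Step 6 — Ohm's law: I = V / Z_total = (11.5 + j30.93) / (1800 + j8.7) = 0.006472 + j0.01715 A.
Step 7 — Convert to polar: |I| = 0.01833 A, ∠I = 69.3°.

I = 0.01833∠69.3° A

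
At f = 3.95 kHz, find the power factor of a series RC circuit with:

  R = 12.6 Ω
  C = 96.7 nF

Step 1 — Angular frequency: ω = 2π·f = 2π·3950 = 2.482e+04 rad/s.
Step 2 — Component impedances:
  R: Z = R = 12.6 Ω
  C: Z = 1/(jωC) = -j/(ω·C) = 0 - j416.7 Ω
Step 3 — Series combination: Z_total = R + C = 12.6 - j416.7 Ω = 416.9∠-88.3° Ω.
Step 4 — Power factor: PF = cos(φ) = Re(Z)/|Z| = 12.6/416.86 = 0.03023.
Step 5 — Type: Im(Z) = -416.7 ⇒ leading (phase φ = -88.3°).

PF = 0.03023 (leading, φ = -88.3°)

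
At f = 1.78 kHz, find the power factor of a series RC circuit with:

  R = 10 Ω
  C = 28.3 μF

Step 1 — Angular frequency: ω = 2π·f = 2π·1780 = 1.118e+04 rad/s.
Step 2 — Component impedances:
  R: Z = R = 10 Ω
  C: Z = 1/(jωC) = -j/(ω·C) = 0 - j3.159 Ω
Step 3 — Series combination: Z_total = R + C = 10 - j3.159 Ω = 10.49∠-17.5° Ω.
Step 4 — Power factor: PF = cos(φ) = Re(Z)/|Z| = 10/10.4872 = 0.9535.
Step 5 — Type: Im(Z) = -3.159 ⇒ leading (phase φ = -17.5°).

PF = 0.9535 (leading, φ = -17.5°)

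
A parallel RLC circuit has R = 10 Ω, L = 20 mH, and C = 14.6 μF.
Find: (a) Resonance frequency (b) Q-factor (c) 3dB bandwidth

Step 1 — Resonance: ω₀ = 1/√(LC) = 1/√(0.02·1.46e-05) = 1851 rad/s.
Step 2 — f₀ = ω₀/(2π) = 294.5 Hz.
Step 3 — Parallel Q: Q = R/(ω₀L) = 10/(1851·0.02) = 0.2702.
Step 4 — Bandwidth: Δω = ω₀/Q = 6849 rad/s; BW = Δω/(2π) = 1090 Hz.

(a) f₀ = 294.5 Hz  (b) Q = 0.2702  (c) BW = 1090 Hz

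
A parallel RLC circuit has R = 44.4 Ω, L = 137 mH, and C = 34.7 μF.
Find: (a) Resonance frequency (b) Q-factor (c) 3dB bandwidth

Step 1 — Resonance: ω₀ = 1/√(LC) = 1/√(0.137·3.47e-05) = 458.6 rad/s.
Step 2 — f₀ = ω₀/(2π) = 73 Hz.
Step 3 — Parallel Q: Q = R/(ω₀L) = 44.4/(458.6·0.137) = 0.7066.
Step 4 — Bandwidth: Δω = ω₀/Q = 649.1 rad/s; BW = Δω/(2π) = 103.3 Hz.

(a) f₀ = 73 Hz  (b) Q = 0.7066  (c) BW = 103.3 Hz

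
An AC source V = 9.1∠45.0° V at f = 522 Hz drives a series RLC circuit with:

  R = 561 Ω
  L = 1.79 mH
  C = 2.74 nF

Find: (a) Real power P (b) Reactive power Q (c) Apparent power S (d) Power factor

Step 1 — Angular frequency: ω = 2π·f = 2π·522 = 3280 rad/s.
Step 2 — Component impedances:
  R: Z = R = 561 Ω
  L: Z = jωL = j·3280·0.00179 = 0 + j5.871 Ω
  C: Z = 1/(jωC) = -j/(ω·C) = 0 - j1.113e+05 Ω
Step 3 — Series combination: Z_total = R + L + C = 561 - j1.113e+05 Ω = 1.113e+05∠-89.7° Ω.
Step 4 — Source phasor: V = 9.1∠45.0° V = 6.435 + j6.435 V.
Step 5 — Current: I = V / Z = -5.754e-05 + j5.812e-05 A = 8.178e-05∠134.7° A.
Step 6 — Complex power: S = V·I* = 3.752e-06 - j0.0007442 VA.
Step 7 — Real power: P = Re(S) = 3.752e-06 W.
Step 8 — Reactive power: Q = Im(S) = -0.0007442 VAR.
Step 9 — Apparent power: |S| = 0.0007442 VA.
Step 10 — Power factor: PF = P/|S| = 0.005042 (leading).

(a) P = 3.752e-06 W  (b) Q = -0.0007442 VAR  (c) S = 0.0007442 VA  (d) PF = 0.005042 (leading)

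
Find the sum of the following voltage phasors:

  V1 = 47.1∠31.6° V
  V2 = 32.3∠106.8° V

Step 1 — Convert each phasor to rectangular form:
  V1 = 47.1·(cos(31.6°) + j·sin(31.6°)) = 40.12 + j24.68 V
  V2 = 32.3·(cos(106.8°) + j·sin(106.8°)) = -9.336 + j30.92 V
Step 2 — Sum components: V_total = 30.78 + j55.6 V.
Step 3 — Convert to polar: |V_total| = 63.55 V, ∠V_total = 61.0°.

V_total = 63.55∠61.0° V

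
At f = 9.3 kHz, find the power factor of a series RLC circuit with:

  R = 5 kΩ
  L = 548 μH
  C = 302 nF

Step 1 — Angular frequency: ω = 2π·f = 2π·9300 = 5.843e+04 rad/s.
Step 2 — Component impedances:
  R: Z = R = 5000 Ω
  L: Z = jωL = j·5.843e+04·0.000548 = 0 + j32.02 Ω
  C: Z = 1/(jωC) = -j/(ω·C) = 0 - j56.67 Ω
Step 3 — Series combination: Z_total = R + L + C = 5000 - j24.65 Ω = 5000∠-0.3° Ω.
Step 4 — Power factor: PF = cos(φ) = Re(Z)/|Z| = 5000/5000 = 1.
Step 5 — Type: Im(Z) = -24.65 ⇒ leading (phase φ = -0.3°).

PF = 1 (leading, φ = -0.3°)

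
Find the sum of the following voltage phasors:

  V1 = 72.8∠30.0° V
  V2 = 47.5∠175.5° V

Step 1 — Convert each phasor to rectangular form:
  V1 = 72.8·(cos(30.0°) + j·sin(30.0°)) = 63.05 + j36.4 V
  V2 = 47.5·(cos(175.5°) + j·sin(175.5°)) = -47.35 + j3.727 V
Step 2 — Sum components: V_total = 15.69 + j40.13 V.
Step 3 — Convert to polar: |V_total| = 43.09 V, ∠V_total = 68.6°.

V_total = 43.09∠68.6° V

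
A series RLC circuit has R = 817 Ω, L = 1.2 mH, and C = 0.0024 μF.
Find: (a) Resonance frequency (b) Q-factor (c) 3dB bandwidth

Step 1 — Resonance: ω₀ = 1/√(LC) = 1/√(0.0012·2.4e-09) = 5.893e+05 rad/s.
Step 2 — f₀ = ω₀/(2π) = 9.378e+04 Hz.
Step 3 — Series Q: Q = ω₀L/R = 5.893e+05·0.0012/817 = 0.8655.
Step 4 — Bandwidth: Δω = ω₀/Q = 6.808e+05 rad/s; BW = Δω/(2π) = 1.084e+05 Hz.

(a) f₀ = 9.378e+04 Hz  (b) Q = 0.8655  (c) BW = 1.084e+05 Hz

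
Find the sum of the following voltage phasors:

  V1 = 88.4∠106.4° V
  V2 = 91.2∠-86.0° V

Step 1 — Convert each phasor to rectangular form:
  V1 = 88.4·(cos(106.4°) + j·sin(106.4°)) = -24.96 + j84.8 V
  V2 = 91.2·(cos(-86.0°) + j·sin(-86.0°)) = 6.362 - j90.98 V
Step 2 — Sum components: V_total = -18.6 - j6.174 V.
Step 3 — Convert to polar: |V_total| = 19.6 V, ∠V_total = -161.6°.

V_total = 19.6∠-161.6° V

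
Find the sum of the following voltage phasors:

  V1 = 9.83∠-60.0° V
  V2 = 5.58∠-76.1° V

Step 1 — Convert each phasor to rectangular form:
  V1 = 9.83·(cos(-60.0°) + j·sin(-60.0°)) = 4.915 - j8.513 V
  V2 = 5.58·(cos(-76.1°) + j·sin(-76.1°)) = 1.34 - j5.417 V
Step 2 — Sum components: V_total = 6.255 - j13.93 V.
Step 3 — Convert to polar: |V_total| = 15.27 V, ∠V_total = -65.8°.

V_total = 15.27∠-65.8° V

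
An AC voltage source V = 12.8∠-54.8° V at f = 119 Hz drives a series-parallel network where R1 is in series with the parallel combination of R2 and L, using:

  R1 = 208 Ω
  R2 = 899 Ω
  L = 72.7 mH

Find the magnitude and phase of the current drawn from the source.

Step 1 — Angular frequency: ω = 2π·f = 2π·119 = 747.7 rad/s.
Step 2 — Component impedances:
  R1: Z = R = 208 Ω
  R2: Z = R = 899 Ω
  L: Z = jωL = j·747.7·0.0727 = 0 + j54.36 Ω
Step 3 — Parallel branch: R2 || L = 1/(1/R2 + 1/L) = 3.275 + j54.16 Ω.
Step 4 — Series with R1: Z_total = R1 + (R2 || L) = 211.3 + j54.16 Ω = 218.1∠14.4° Ω.
Step 5 — Source phasor: V = 12.8∠-54.8° V = 7.378 - j10.46 V.
Step 6 — Ohm's law: I = V / Z_total = (7.378 - j10.46) / (211.3 + j54.16) = 0.02086 - j0.05485 A.
Step 7 — Convert to polar: |I| = 0.05869 A, ∠I = -69.2°.

I = 0.05869∠-69.2° A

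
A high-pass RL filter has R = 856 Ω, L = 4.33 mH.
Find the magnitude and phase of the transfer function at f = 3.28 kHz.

Step 1 — Angular frequency: ω = 2π·3280 = 2.061e+04 rad/s.
Step 2 — Transfer function: H(jω) = jωL/(R + jωL).
Step 3 — Numerator jωL = j·89.24; denominator R + jωL = 856 + j89.24.
Step 4 — H = 0.01075 + j0.1031.
Step 5 — Magnitude: |H| = 0.1037 (-19.7 dB); phase: φ = 84.0°.

|H| = 0.1037 (-19.7 dB), φ = 84.0°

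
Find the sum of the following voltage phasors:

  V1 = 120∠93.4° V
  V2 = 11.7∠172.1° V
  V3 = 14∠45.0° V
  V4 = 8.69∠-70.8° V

Step 1 — Convert each phasor to rectangular form:
  V1 = 120·(cos(93.4°) + j·sin(93.4°)) = -7.117 + j119.8 V
  V2 = 11.7·(cos(172.1°) + j·sin(172.1°)) = -11.59 + j1.608 V
  V3 = 14·(cos(45.0°) + j·sin(45.0°)) = 9.899 + j9.899 V
  V4 = 8.69·(cos(-70.8°) + j·sin(-70.8°)) = 2.858 - j8.207 V
Step 2 — Sum components: V_total = -5.948 + j123.1 V.
Step 3 — Convert to polar: |V_total| = 123.2 V, ∠V_total = 92.8°.

V_total = 123.2∠92.8° V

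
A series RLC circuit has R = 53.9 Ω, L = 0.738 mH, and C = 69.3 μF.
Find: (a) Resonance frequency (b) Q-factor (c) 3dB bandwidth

Step 1 — Resonance condition Im(Z)=0 gives ω₀ = 1/√(LC).
Step 2 — ω₀ = 1/√(0.000738·6.93e-05) = 4422 rad/s.
Step 3 — f₀ = ω₀/(2π) = 703.8 Hz.
Step 4 — Series Q: Q = ω₀L/R = 4422·0.000738/53.9 = 0.06054.
Step 5 — 3dB bandwidth: Δω = ω₀/Q = 7.304e+04 rad/s; BW = Δω/(2π) = 1.162e+04 Hz.

(a) f₀ = 703.8 Hz  (b) Q = 0.06054  (c) BW = 1.162e+04 Hz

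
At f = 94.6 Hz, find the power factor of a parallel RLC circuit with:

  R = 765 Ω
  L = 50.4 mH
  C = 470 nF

Step 1 — Angular frequency: ω = 2π·f = 2π·94.6 = 594.4 rad/s.
Step 2 — Component impedances:
  R: Z = R = 765 Ω
  L: Z = jωL = j·594.4·0.0504 = 0 + j29.96 Ω
  C: Z = 1/(jωC) = -j/(ω·C) = 0 - j3580 Ω
Step 3 — Parallel combination: 1/Z_total = 1/R + 1/L + 1/C; Z_total = 1.191 + j30.16 Ω = 30.19∠87.7° Ω.
Step 4 — Power factor: PF = cos(φ) = Re(Z)/|Z| = 1.1911/30.187 = 0.03946.
Step 5 — Type: Im(Z) = 30.16 ⇒ lagging (phase φ = 87.7°).

PF = 0.03946 (lagging, φ = 87.7°)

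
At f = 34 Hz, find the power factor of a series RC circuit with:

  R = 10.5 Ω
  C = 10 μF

Step 1 — Angular frequency: ω = 2π·f = 2π·34 = 213.6 rad/s.
Step 2 — Component impedances:
  R: Z = R = 10.5 Ω
  C: Z = 1/(jωC) = -j/(ω·C) = 0 - j468.1 Ω
Step 3 — Series combination: Z_total = R + C = 10.5 - j468.1 Ω = 468.2∠-88.7° Ω.
Step 4 — Power factor: PF = cos(φ) = Re(Z)/|Z| = 10.5/468.2 = 0.02243.
Step 5 — Type: Im(Z) = -468.1 ⇒ leading (phase φ = -88.7°).

PF = 0.02243 (leading, φ = -88.7°)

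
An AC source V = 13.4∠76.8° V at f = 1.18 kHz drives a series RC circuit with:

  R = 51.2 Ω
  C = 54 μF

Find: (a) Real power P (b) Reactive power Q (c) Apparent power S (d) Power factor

Step 1 — Angular frequency: ω = 2π·f = 2π·1180 = 7414 rad/s.
Step 2 — Component impedances:
  R: Z = R = 51.2 Ω
  C: Z = 1/(jωC) = -j/(ω·C) = 0 - j2.498 Ω
Step 3 — Series combination: Z_total = R + C = 51.2 - j2.498 Ω = 51.26∠-2.8° Ω.
Step 4 — Source phasor: V = 13.4∠76.8° V = 3.06 + j13.05 V.
Step 5 — Current: I = V / Z = 0.04722 + j0.2571 A = 0.2614∠79.6° A.
Step 6 — Complex power: S = V·I* = 3.499 - j0.1707 VA.
Step 7 — Real power: P = Re(S) = 3.499 W.
Step 8 — Reactive power: Q = Im(S) = -0.1707 VAR.
Step 9 — Apparent power: |S| = 3.503 VA.
Step 10 — Power factor: PF = P/|S| = 0.9988 (leading).

(a) P = 3.499 W  (b) Q = -0.1707 VAR  (c) S = 3.503 VA  (d) PF = 0.9988 (leading)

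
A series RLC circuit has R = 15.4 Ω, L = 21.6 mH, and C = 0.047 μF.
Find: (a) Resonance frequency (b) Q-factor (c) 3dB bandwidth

Step 1 — Resonance condition Im(Z)=0 gives ω₀ = 1/√(LC).
Step 2 — ω₀ = 1/√(0.0216·4.7e-08) = 3.139e+04 rad/s.
Step 3 — f₀ = ω₀/(2π) = 4995 Hz.
Step 4 — Series Q: Q = ω₀L/R = 3.139e+04·0.0216/15.4 = 44.02.
Step 5 — 3dB bandwidth: Δω = ω₀/Q = 713 rad/s; BW = Δω/(2π) = 113.5 Hz.

(a) f₀ = 4995 Hz  (b) Q = 44.02  (c) BW = 113.5 Hz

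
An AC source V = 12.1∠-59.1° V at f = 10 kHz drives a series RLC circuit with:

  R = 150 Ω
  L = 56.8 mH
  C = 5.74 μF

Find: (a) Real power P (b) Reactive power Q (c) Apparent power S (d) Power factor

Step 1 — Angular frequency: ω = 2π·f = 2π·1e+04 = 6.283e+04 rad/s.
Step 2 — Component impedances:
  R: Z = R = 150 Ω
  L: Z = jωL = j·6.283e+04·0.0568 = 0 + j3569 Ω
  C: Z = 1/(jωC) = -j/(ω·C) = 0 - j2.773 Ω
Step 3 — Series combination: Z_total = R + L + C = 150 + j3566 Ω = 3569∠87.6° Ω.
Step 4 — Source phasor: V = 12.1∠-59.1° V = 6.214 - j10.38 V.
Step 5 — Current: I = V / Z = -0.002833 - j0.001862 A = 0.00339∠-146.7° A.
Step 6 — Complex power: S = V·I* = 0.001724 + j0.04098 VA.
Step 7 — Real power: P = Re(S) = 0.001724 W.
Step 8 — Reactive power: Q = Im(S) = 0.04098 VAR.
Step 9 — Apparent power: |S| = 0.04102 VA.
Step 10 — Power factor: PF = P/|S| = 0.04203 (lagging).

(a) P = 0.001724 W  (b) Q = 0.04098 VAR  (c) S = 0.04102 VA  (d) PF = 0.04203 (lagging)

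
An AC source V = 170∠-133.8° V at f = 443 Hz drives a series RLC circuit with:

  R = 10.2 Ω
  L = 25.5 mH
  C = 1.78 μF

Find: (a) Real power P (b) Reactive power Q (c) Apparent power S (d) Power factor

Step 1 — Angular frequency: ω = 2π·f = 2π·443 = 2783 rad/s.
Step 2 — Component impedances:
  R: Z = R = 10.2 Ω
  L: Z = jωL = j·2783·0.0255 = 0 + j70.98 Ω
  C: Z = 1/(jωC) = -j/(ω·C) = 0 - j201.8 Ω
Step 3 — Series combination: Z_total = R + L + C = 10.2 - j130.9 Ω = 131.3∠-85.5° Ω.
Step 4 — Source phasor: V = 170∠-133.8° V = -117.7 - j122.7 V.
Step 5 — Current: I = V / Z = 0.8623 - j0.9664 A = 1.295∠-48.3° A.
Step 6 — Complex power: S = V·I* = 17.11 - j219.5 VA.
Step 7 — Real power: P = Re(S) = 17.11 W.
Step 8 — Reactive power: Q = Im(S) = -219.5 VAR.
Step 9 — Apparent power: |S| = 220.2 VA.
Step 10 — Power factor: PF = P/|S| = 0.07771 (leading).

(a) P = 17.11 W  (b) Q = -219.5 VAR  (c) S = 220.2 VA  (d) PF = 0.07771 (leading)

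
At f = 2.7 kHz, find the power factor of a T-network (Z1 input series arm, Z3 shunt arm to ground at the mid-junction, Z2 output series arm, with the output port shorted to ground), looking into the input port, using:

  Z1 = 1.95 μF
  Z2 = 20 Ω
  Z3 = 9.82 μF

Step 1 — Angular frequency: ω = 2π·f = 2π·2700 = 1.696e+04 rad/s.
Step 2 — Component impedances:
  Z1: Z = 1/(jωC) = -j/(ω·C) = 0 - j30.23 Ω
  Z2: Z = R = 20 Ω
  Z3: Z = 1/(jωC) = -j/(ω·C) = 0 - j6.003 Ω
Step 3 — With the output port shorted to ground, the output series arm Z2 runs from the junction to ground; the shunt arm Z3 also runs from the junction to ground. They appear in parallel: Z3 || Z2 = 1.653 - j5.507 Ω.
Step 4 — Series with input arm Z1: Z_in = Z1 + (Z3 || Z2) = 1.653 - j35.74 Ω = 35.77∠-87.4° Ω.
Step 5 — Power factor: PF = cos(φ) = Re(Z)/|Z| = 1.6527/35.774 = 0.0462.
Step 6 — Type: Im(Z) = -35.74 ⇒ leading (phase φ = -87.4°).

PF = 0.0462 (leading, φ = -87.4°)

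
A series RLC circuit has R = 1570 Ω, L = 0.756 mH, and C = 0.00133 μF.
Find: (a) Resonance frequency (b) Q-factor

Step 1 — Resonance condition Im(Z)=0 gives ω₀ = 1/√(LC).
Step 2 — ω₀ = 1/√(0.000756·1.33e-09) = 9.973e+05 rad/s.
Step 3 — f₀ = ω₀/(2π) = 1.587e+05 Hz.
Step 4 — Series Q: Q = ω₀L/R = 9.973e+05·0.000756/1570 = 0.4802.

(a) f₀ = 1.587e+05 Hz  (b) Q = 0.4802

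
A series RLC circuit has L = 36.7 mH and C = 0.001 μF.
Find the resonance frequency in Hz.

Step 1 — Resonance condition Im(Z)=0 gives ω₀ = 1/√(LC).
Step 2 — ω₀ = 1/√(0.0367·1e-09) = 1.651e+05 rad/s.
Step 3 — f₀ = ω₀/(2π) = 2.627e+04 Hz.

f₀ = 2.627e+04 Hz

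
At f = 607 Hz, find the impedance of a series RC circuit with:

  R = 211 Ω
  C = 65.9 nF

Step 1 — Angular frequency: ω = 2π·f = 2π·607 = 3814 rad/s.
Step 2 — Component impedances:
  R: Z = R = 211 Ω
  C: Z = 1/(jωC) = -j/(ω·C) = 0 - j3979 Ω
Step 3 — Series combination: Z_total = R + C = 211 - j3979 Ω = 3984∠-87.0° Ω.

Z = 211 - j3979 Ω = 3984∠-87.0° Ω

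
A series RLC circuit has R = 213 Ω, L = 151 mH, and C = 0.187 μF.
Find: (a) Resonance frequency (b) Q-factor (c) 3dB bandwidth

Step 1 — Resonance condition Im(Z)=0 gives ω₀ = 1/√(LC).
Step 2 — ω₀ = 1/√(0.151·1.87e-07) = 5951 rad/s.
Step 3 — f₀ = ω₀/(2π) = 947.1 Hz.
Step 4 — Series Q: Q = ω₀L/R = 5951·0.151/213 = 4.219.
Step 5 — 3dB bandwidth: Δω = ω₀/Q = 1411 rad/s; BW = Δω/(2π) = 224.5 Hz.

(a) f₀ = 947.1 Hz  (b) Q = 4.219  (c) BW = 224.5 Hz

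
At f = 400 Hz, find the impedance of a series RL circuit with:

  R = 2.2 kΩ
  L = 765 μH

Step 1 — Angular frequency: ω = 2π·f = 2π·400 = 2513 rad/s.
Step 2 — Component impedances:
  R: Z = R = 2200 Ω
  L: Z = jωL = j·2513·0.000765 = 0 + j1.923 Ω
Step 3 — Series combination: Z_total = R + L = 2200 + j1.923 Ω = 2200∠0.1° Ω.

Z = 2200 + j1.923 Ω = 2200∠0.1° Ω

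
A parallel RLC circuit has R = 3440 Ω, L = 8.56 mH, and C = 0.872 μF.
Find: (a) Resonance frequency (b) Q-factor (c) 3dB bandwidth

Step 1 — Resonance: ω₀ = 1/√(LC) = 1/√(0.00856·8.72e-07) = 1.157e+04 rad/s.
Step 2 — f₀ = ω₀/(2π) = 1842 Hz.
Step 3 — Parallel Q: Q = R/(ω₀L) = 3440/(1.157e+04·0.00856) = 34.72.
Step 4 — Bandwidth: Δω = ω₀/Q = 333.4 rad/s; BW = Δω/(2π) = 53.06 Hz.

(a) f₀ = 1842 Hz  (b) Q = 34.72  (c) BW = 53.06 Hz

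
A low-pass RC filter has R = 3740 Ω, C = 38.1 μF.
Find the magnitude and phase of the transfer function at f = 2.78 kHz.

Step 1 — Angular frequency: ω = 2π·2780 = 1.747e+04 rad/s.
Step 2 — Transfer function: H(jω) = 1/(1 + jωRC).
Step 3 — Denominator: 1 + jωRC = 1 + j·1.747e+04·3740·3.81e-05 = 1 + j2489.
Step 4 — H = 1.614e-07 - j0.0004018.
Step 5 — Magnitude: |H| = 0.0004018 (-67.9 dB); phase: φ = -90.0°.

|H| = 0.0004018 (-67.9 dB), φ = -90.0°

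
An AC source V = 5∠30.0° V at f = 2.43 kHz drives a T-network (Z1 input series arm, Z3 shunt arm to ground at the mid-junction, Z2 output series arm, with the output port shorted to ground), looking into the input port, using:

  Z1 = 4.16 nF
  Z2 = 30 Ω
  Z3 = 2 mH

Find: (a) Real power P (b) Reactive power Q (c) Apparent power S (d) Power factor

Step 1 — Angular frequency: ω = 2π·f = 2π·2430 = 1.527e+04 rad/s.
Step 2 — Component impedances:
  Z1: Z = 1/(jωC) = -j/(ω·C) = 0 - j1.574e+04 Ω
  Z2: Z = R = 30 Ω
  Z3: Z = jωL = j·1.527e+04·0.002 = 0 + j30.54 Ω
Step 3 — With the output port shorted to ground, the output series arm Z2 runs from the junction to ground; the shunt arm Z3 also runs from the junction to ground. They appear in parallel: Z3 || Z2 = 15.27 + j15 Ω.
Step 4 — Series with input arm Z1: Z_in = Z1 + (Z3 || Z2) = 15.27 - j1.573e+04 Ω = 1.573e+04∠-89.9° Ω.
Step 5 — Source phasor: V = 5∠30.0° V = 4.33 + j2.5 V.
Step 6 — Current: I = V / Z = -0.0001587 + j0.0002754 A = 0.0003179∠119.9° A.
Step 7 — Complex power: S = V·I* = 1.543e-06 - j0.001589 VA.
Step 8 — Real power: P = Re(S) = 1.543e-06 W.
Step 9 — Reactive power: Q = Im(S) = -0.001589 VAR.
Step 10 — Apparent power: |S| = 0.001589 VA.
Step 11 — Power factor: PF = P/|S| = 0.0009705 (leading).

(a) P = 1.543e-06 W  (b) Q = -0.001589 VAR  (c) S = 0.001589 VA  (d) PF = 0.0009705 (leading)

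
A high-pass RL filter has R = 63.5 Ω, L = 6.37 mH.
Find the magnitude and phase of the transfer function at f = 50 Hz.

Step 1 — Angular frequency: ω = 2π·50 = 314.2 rad/s.
Step 2 — Transfer function: H(jω) = jωL/(R + jωL).
Step 3 — Numerator jωL = j·2.001; denominator R + jωL = 63.5 + j2.001.
Step 4 — H = 0.0009922 + j0.03148.
Step 5 — Magnitude: |H| = 0.0315 (-30.0 dB); phase: φ = 88.2°.

|H| = 0.0315 (-30.0 dB), φ = 88.2°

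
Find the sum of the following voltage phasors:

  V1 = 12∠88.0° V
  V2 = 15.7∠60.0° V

Step 1 — Convert each phasor to rectangular form:
  V1 = 12·(cos(88.0°) + j·sin(88.0°)) = 0.4188 + j11.99 V
  V2 = 15.7·(cos(60.0°) + j·sin(60.0°)) = 7.85 + j13.6 V
Step 2 — Sum components: V_total = 8.269 + j25.59 V.
Step 3 — Convert to polar: |V_total| = 26.89 V, ∠V_total = 72.1°.

V_total = 26.89∠72.1° V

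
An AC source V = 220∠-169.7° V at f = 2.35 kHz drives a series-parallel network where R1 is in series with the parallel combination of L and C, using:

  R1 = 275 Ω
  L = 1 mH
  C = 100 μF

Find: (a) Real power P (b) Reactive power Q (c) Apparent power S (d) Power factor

Step 1 — Angular frequency: ω = 2π·f = 2π·2350 = 1.477e+04 rad/s.
Step 2 — Component impedances:
  R1: Z = R = 275 Ω
  L: Z = jωL = j·1.477e+04·0.001 = 0 + j14.77 Ω
  C: Z = 1/(jωC) = -j/(ω·C) = 0 - j0.6773 Ω
Step 3 — Parallel branch: L || C = 1/(1/L + 1/C) = 0 - j0.7098 Ω.
Step 4 — Series with R1: Z_total = R1 + (L || C) = 275 - j0.7098 Ω = 275∠-0.1° Ω.
Step 5 — Source phasor: V = 220∠-169.7° V = -216.5 - j39.34 V.
Step 6 — Current: I = V / Z = -0.7867 - j0.1451 A = 0.8∠-169.6° A.
Step 7 — Complex power: S = V·I* = 176 - j0.4543 VA.
Step 8 — Real power: P = Re(S) = 176 W.
Step 9 — Reactive power: Q = Im(S) = -0.4543 VAR.
Step 10 — Apparent power: |S| = 176 VA.
Step 11 — Power factor: PF = P/|S| = 1 (leading).

(a) P = 176 W  (b) Q = -0.4543 VAR  (c) S = 176 VA  (d) PF = 1 (leading)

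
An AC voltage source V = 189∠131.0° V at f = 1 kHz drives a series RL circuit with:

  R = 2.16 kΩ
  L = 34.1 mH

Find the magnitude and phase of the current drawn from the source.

Step 1 — Angular frequency: ω = 2π·f = 2π·1000 = 6283 rad/s.
Step 2 — Component impedances:
  R: Z = R = 2160 Ω
  L: Z = jωL = j·6283·0.0341 = 0 + j214.3 Ω
Step 3 — Series combination: Z_total = R + L = 2160 + j214.3 Ω = 2171∠5.7° Ω.
Step 4 — Source phasor: V = 189∠131.0° V = -124 + j142.6 V.
Step 5 — Ohm's law: I = V / Z_total = (-124 + j142.6) / (2160 + j214.3) = -0.05036 + j0.07103 A.
Step 6 — Convert to polar: |I| = 0.08707 A, ∠I = 125.3°.

I = 0.08707∠125.3° A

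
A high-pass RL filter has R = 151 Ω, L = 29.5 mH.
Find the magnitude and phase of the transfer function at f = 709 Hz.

Step 1 — Angular frequency: ω = 2π·709 = 4455 rad/s.
Step 2 — Transfer function: H(jω) = jωL/(R + jωL).
Step 3 — Numerator jωL = j·131.4; denominator R + jωL = 151 + j131.4.
Step 4 — H = 0.431 + j0.4952.
Step 5 — Magnitude: |H| = 0.6565 (-3.7 dB); phase: φ = 49.0°.

|H| = 0.6565 (-3.7 dB), φ = 49.0°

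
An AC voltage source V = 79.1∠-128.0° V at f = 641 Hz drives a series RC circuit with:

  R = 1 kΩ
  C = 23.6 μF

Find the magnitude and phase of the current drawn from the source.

Step 1 — Angular frequency: ω = 2π·f = 2π·641 = 4028 rad/s.
Step 2 — Component impedances:
  R: Z = R = 1000 Ω
  C: Z = 1/(jωC) = -j/(ω·C) = 0 - j10.52 Ω
Step 3 — Series combination: Z_total = R + C = 1000 - j10.52 Ω = 1000∠-0.6° Ω.
Step 4 — Source phasor: V = 79.1∠-128.0° V = -48.7 - j62.33 V.
Step 5 — Ohm's law: I = V / Z_total = (-48.7 - j62.33) / (1000 - j10.52) = -0.04804 - j0.06284 A.
Step 6 — Convert to polar: |I| = 0.0791 A, ∠I = -127.4°.

I = 0.0791∠-127.4° A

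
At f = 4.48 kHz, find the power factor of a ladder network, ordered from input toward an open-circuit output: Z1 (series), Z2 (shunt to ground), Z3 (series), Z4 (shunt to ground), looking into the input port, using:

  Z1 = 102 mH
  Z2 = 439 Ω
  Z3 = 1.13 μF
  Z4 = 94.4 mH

Step 1 — Angular frequency: ω = 2π·f = 2π·4480 = 2.815e+04 rad/s.
Step 2 — Component impedances:
  Z1: Z = jωL = j·2.815e+04·0.102 = 0 + j2871 Ω
  Z2: Z = R = 439 Ω
  Z3: Z = 1/(jωC) = -j/(ω·C) = 0 - j31.44 Ω
  Z4: Z = jωL = j·2.815e+04·0.0944 = 0 + j2657 Ω
Step 3 — Ladder network (open output): work backward from the far end, alternating series and parallel combinations. Z_in = 427.1 + j2943 Ω = 2973∠81.7° Ω.
Step 4 — Power factor: PF = cos(φ) = Re(Z)/|Z| = 427.06/2973.4 = 0.1436.
Step 5 — Type: Im(Z) = 2943 ⇒ lagging (phase φ = 81.7°).

PF = 0.1436 (lagging, φ = 81.7°)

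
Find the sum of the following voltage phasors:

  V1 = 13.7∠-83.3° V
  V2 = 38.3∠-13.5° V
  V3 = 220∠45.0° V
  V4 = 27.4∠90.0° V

Step 1 — Convert each phasor to rectangular form:
  V1 = 13.7·(cos(-83.3°) + j·sin(-83.3°)) = 1.598 - j13.61 V
  V2 = 38.3·(cos(-13.5°) + j·sin(-13.5°)) = 37.24 - j8.941 V
  V3 = 220·(cos(45.0°) + j·sin(45.0°)) = 155.6 + j155.6 V
  V4 = 27.4·(cos(90.0°) + j·sin(90.0°)) = 0 + j27.4 V
Step 2 — Sum components: V_total = 194.4 + j160.4 V.
Step 3 — Convert to polar: |V_total| = 252 V, ∠V_total = 39.5°.

V_total = 252∠39.5° V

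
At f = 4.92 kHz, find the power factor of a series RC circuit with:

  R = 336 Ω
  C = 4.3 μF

Step 1 — Angular frequency: ω = 2π·f = 2π·4920 = 3.091e+04 rad/s.
Step 2 — Component impedances:
  R: Z = R = 336 Ω
  C: Z = 1/(jωC) = -j/(ω·C) = 0 - j7.523 Ω
Step 3 — Series combination: Z_total = R + C = 336 - j7.523 Ω = 336.1∠-1.3° Ω.
Step 4 — Power factor: PF = cos(φ) = Re(Z)/|Z| = 336/336.1 = 0.9997.
Step 5 — Type: Im(Z) = -7.523 ⇒ leading (phase φ = -1.3°).

PF = 0.9997 (leading, φ = -1.3°)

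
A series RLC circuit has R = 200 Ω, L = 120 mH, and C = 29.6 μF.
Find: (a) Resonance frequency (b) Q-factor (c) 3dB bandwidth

Step 1 — Resonance: ω₀ = 1/√(LC) = 1/√(0.12·2.96e-05) = 530.6 rad/s.
Step 2 — f₀ = ω₀/(2π) = 84.45 Hz.
Step 3 — Series Q: Q = ω₀L/R = 530.6·0.12/200 = 0.3184.
Step 4 — Bandwidth: Δω = ω₀/Q = 1667 rad/s; BW = Δω/(2π) = 265.3 Hz.

(a) f₀ = 84.45 Hz  (b) Q = 0.3184  (c) BW = 265.3 Hz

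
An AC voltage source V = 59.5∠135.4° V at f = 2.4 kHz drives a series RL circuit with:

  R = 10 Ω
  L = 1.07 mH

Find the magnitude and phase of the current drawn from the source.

Step 1 — Angular frequency: ω = 2π·f = 2π·2400 = 1.508e+04 rad/s.
Step 2 — Component impedances:
  R: Z = R = 10 Ω
  L: Z = jωL = j·1.508e+04·0.00107 = 0 + j16.14 Ω
Step 3 — Series combination: Z_total = R + L = 10 + j16.14 Ω = 18.98∠58.2° Ω.
Step 4 — Source phasor: V = 59.5∠135.4° V = -42.37 + j41.78 V.
Step 5 — Ohm's law: I = V / Z_total = (-42.37 + j41.78) / (10 + j16.14) = 0.695 + j3.056 A.
Step 6 — Convert to polar: |I| = 3.134 A, ∠I = 77.2°.

I = 3.134∠77.2° A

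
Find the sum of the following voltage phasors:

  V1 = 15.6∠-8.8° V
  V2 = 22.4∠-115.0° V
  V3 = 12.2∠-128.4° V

Step 1 — Convert each phasor to rectangular form:
  V1 = 15.6·(cos(-8.8°) + j·sin(-8.8°)) = 15.42 - j2.387 V
  V2 = 22.4·(cos(-115.0°) + j·sin(-115.0°)) = -9.467 - j20.3 V
  V3 = 12.2·(cos(-128.4°) + j·sin(-128.4°)) = -7.578 - j9.561 V
Step 2 — Sum components: V_total = -1.628 - j32.25 V.
Step 3 — Convert to polar: |V_total| = 32.29 V, ∠V_total = -92.9°.

V_total = 32.29∠-92.9° V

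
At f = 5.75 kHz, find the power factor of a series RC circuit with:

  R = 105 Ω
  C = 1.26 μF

Step 1 — Angular frequency: ω = 2π·f = 2π·5750 = 3.613e+04 rad/s.
Step 2 — Component impedances:
  R: Z = R = 105 Ω
  C: Z = 1/(jωC) = -j/(ω·C) = 0 - j21.97 Ω
Step 3 — Series combination: Z_total = R + C = 105 - j21.97 Ω = 107.3∠-11.8° Ω.
Step 4 — Power factor: PF = cos(φ) = Re(Z)/|Z| = 105/107.27 = 0.9788.
Step 5 — Type: Im(Z) = -21.97 ⇒ leading (phase φ = -11.8°).

PF = 0.9788 (leading, φ = -11.8°)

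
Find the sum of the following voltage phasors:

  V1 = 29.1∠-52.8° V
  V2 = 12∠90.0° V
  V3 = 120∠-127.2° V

Step 1 — Convert each phasor to rectangular form:
  V1 = 29.1·(cos(-52.8°) + j·sin(-52.8°)) = 17.59 - j23.18 V
  V2 = 12·(cos(90.0°) + j·sin(90.0°)) = 0 + j12 V
  V3 = 120·(cos(-127.2°) + j·sin(-127.2°)) = -72.55 - j95.58 V
Step 2 — Sum components: V_total = -54.96 - j106.8 V.
Step 3 — Convert to polar: |V_total| = 120.1 V, ∠V_total = -117.2°.

V_total = 120.1∠-117.2° V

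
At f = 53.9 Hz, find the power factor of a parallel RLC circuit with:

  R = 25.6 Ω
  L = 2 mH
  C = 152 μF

Step 1 — Angular frequency: ω = 2π·f = 2π·53.9 = 338.7 rad/s.
Step 2 — Component impedances:
  R: Z = R = 25.6 Ω
  L: Z = jωL = j·338.7·0.002 = 0 + j0.6773 Ω
  C: Z = 1/(jωC) = -j/(ω·C) = 0 - j19.43 Ω
Step 3 — Parallel combination: 1/Z_total = 1/R + 1/L + 1/C; Z_total = 0.01922 + j0.7013 Ω = 0.7015∠88.4° Ω.
Step 4 — Power factor: PF = cos(φ) = Re(Z)/|Z| = 0.01922/0.7015 = 0.0274.
Step 5 — Type: Im(Z) = 0.7013 ⇒ lagging (phase φ = 88.4°).

PF = 0.0274 (lagging, φ = 88.4°)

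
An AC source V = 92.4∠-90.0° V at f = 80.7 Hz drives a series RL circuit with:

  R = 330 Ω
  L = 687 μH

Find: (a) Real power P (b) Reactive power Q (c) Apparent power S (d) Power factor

Step 1 — Angular frequency: ω = 2π·f = 2π·80.7 = 507.1 rad/s.
Step 2 — Component impedances:
  R: Z = R = 330 Ω
  L: Z = jωL = j·507.1·0.000687 = 0 + j0.3483 Ω
Step 3 — Series combination: Z_total = R + L = 330 + j0.3483 Ω = 330∠0.1° Ω.
Step 4 — Source phasor: V = 92.4∠-90.0° V = 0 - j92.4 V.
Step 5 — Current: I = V / Z = -0.0002956 - j0.28 A = 0.28∠-90.1° A.
Step 6 — Complex power: S = V·I* = 25.87 + j0.02731 VA.
Step 7 — Real power: P = Re(S) = 25.87 W.
Step 8 — Reactive power: Q = Im(S) = 0.02731 VAR.
Step 9 — Apparent power: |S| = 25.87 VA.
Step 10 — Power factor: PF = P/|S| = 1 (lagging).

(a) P = 25.87 W  (b) Q = 0.02731 VAR  (c) S = 25.87 VA  (d) PF = 1 (lagging)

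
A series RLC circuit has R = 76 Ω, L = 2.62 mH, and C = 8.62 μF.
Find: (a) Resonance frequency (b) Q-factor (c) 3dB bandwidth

Step 1 — Resonance: ω₀ = 1/√(LC) = 1/√(0.00262·8.62e-06) = 6654 rad/s.
Step 2 — f₀ = ω₀/(2π) = 1059 Hz.
Step 3 — Series Q: Q = ω₀L/R = 6654·0.00262/76 = 0.2294.
Step 4 — Bandwidth: Δω = ω₀/Q = 2.901e+04 rad/s; BW = Δω/(2π) = 4617 Hz.

(a) f₀ = 1059 Hz  (b) Q = 0.2294  (c) BW = 4617 Hz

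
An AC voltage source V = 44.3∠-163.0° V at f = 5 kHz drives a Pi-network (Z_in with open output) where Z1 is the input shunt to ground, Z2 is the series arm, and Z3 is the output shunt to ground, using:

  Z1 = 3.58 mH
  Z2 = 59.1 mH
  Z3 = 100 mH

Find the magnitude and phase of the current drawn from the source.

Step 1 — Angular frequency: ω = 2π·f = 2π·5000 = 3.142e+04 rad/s.
Step 2 — Component impedances:
  Z1: Z = jωL = j·3.142e+04·0.00358 = 0 + j112.5 Ω
  Z2: Z = jωL = j·3.142e+04·0.0591 = 0 + j1857 Ω
  Z3: Z = jωL = j·3.142e+04·0.1 = 0 + j3142 Ω
Step 3 — With open output, the series arm Z2 and the output shunt Z3 appear in series to ground: Z2 + Z3 = 0 + j4998 Ω.
Step 4 — Parallel with input shunt Z1: Z_in = Z1 || (Z2 + Z3) = 0 + j110 Ω = 110∠90.0° Ω.
Step 5 — Source phasor: V = 44.3∠-163.0° V = -42.36 - j12.95 V.
Step 6 — Ohm's law: I = V / Z_total = (-42.36 - j12.95) / (0 + j110) = -0.1178 + j0.3852 A.
Step 7 — Convert to polar: |I| = 0.4027 A, ∠I = 107.0°.

I = 0.4027∠107.0° A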